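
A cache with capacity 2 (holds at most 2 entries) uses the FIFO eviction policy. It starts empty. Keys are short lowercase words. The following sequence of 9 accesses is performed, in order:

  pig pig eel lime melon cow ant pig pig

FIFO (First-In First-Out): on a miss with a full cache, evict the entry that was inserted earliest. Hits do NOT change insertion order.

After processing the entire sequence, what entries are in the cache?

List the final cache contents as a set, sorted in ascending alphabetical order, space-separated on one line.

FIFO simulation (capacity=2):
  1. access pig: MISS. Cache (old->new): [pig]
  2. access pig: HIT. Cache (old->new): [pig]
  3. access eel: MISS. Cache (old->new): [pig eel]
  4. access lime: MISS, evict pig. Cache (old->new): [eel lime]
  5. access melon: MISS, evict eel. Cache (old->new): [lime melon]
  6. access cow: MISS, evict lime. Cache (old->new): [melon cow]
  7. access ant: MISS, evict melon. Cache (old->new): [cow ant]
  8. access pig: MISS, evict cow. Cache (old->new): [ant pig]
  9. access pig: HIT. Cache (old->new): [ant pig]
Total: 2 hits, 7 misses, 5 evictions

Answer: ant pig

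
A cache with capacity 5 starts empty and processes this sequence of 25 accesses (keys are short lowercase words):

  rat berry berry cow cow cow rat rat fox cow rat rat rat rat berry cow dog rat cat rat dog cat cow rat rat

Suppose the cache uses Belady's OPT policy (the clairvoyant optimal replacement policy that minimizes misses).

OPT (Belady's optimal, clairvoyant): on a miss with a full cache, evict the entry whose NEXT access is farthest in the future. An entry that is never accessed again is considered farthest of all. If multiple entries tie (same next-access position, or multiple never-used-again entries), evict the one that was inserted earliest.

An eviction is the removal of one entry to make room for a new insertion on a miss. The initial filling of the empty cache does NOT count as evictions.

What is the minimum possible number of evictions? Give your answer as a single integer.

OPT (Belady) simulation (capacity=5):
  1. access rat: MISS. Cache: [rat]
  2. access berry: MISS. Cache: [rat berry]
  3. access berry: HIT. Next use of berry: step 15. Cache: [rat berry]
  4. access cow: MISS. Cache: [rat berry cow]
  5. access cow: HIT. Next use of cow: step 6. Cache: [rat berry cow]
  6. access cow: HIT. Next use of cow: step 10. Cache: [rat berry cow]
  7. access rat: HIT. Next use of rat: step 8. Cache: [rat berry cow]
  8. access rat: HIT. Next use of rat: step 11. Cache: [rat berry cow]
  9. access fox: MISS. Cache: [rat berry cow fox]
  10. access cow: HIT. Next use of cow: step 16. Cache: [rat berry cow fox]
  11. access rat: HIT. Next use of rat: step 12. Cache: [rat berry cow fox]
  12. access rat: HIT. Next use of rat: step 13. Cache: [rat berry cow fox]
  13. access rat: HIT. Next use of rat: step 14. Cache: [rat berry cow fox]
  14. access rat: HIT. Next use of rat: step 18. Cache: [rat berry cow fox]
  15. access berry: HIT. Next use of berry: never. Cache: [rat berry cow fox]
  16. access cow: HIT. Next use of cow: step 23. Cache: [rat berry cow fox]
  17. access dog: MISS. Cache: [rat berry cow fox dog]
  18. access rat: HIT. Next use of rat: step 20. Cache: [rat berry cow fox dog]
  19. access cat: MISS, evict berry (next use: never). Cache: [rat cow fox dog cat]
  20. access rat: HIT. Next use of rat: step 24. Cache: [rat cow fox dog cat]
  21. access dog: HIT. Next use of dog: never. Cache: [rat cow fox dog cat]
  22. access cat: HIT. Next use of cat: never. Cache: [rat cow fox dog cat]
  23. access cow: HIT. Next use of cow: never. Cache: [rat cow fox dog cat]
  24. access rat: HIT. Next use of rat: step 25. Cache: [rat cow fox dog cat]
  25. access rat: HIT. Next use of rat: never. Cache: [rat cow fox dog cat]
Total: 19 hits, 6 misses, 1 evictions

Answer: 1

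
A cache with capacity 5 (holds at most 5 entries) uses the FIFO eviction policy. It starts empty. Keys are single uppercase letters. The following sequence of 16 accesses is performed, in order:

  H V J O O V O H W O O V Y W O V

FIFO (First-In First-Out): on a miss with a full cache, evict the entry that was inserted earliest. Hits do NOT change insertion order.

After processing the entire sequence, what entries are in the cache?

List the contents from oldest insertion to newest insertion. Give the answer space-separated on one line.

Answer: V J O W Y

Derivation:
FIFO simulation (capacity=5):
  1. access H: MISS. Cache (old->new): [H]
  2. access V: MISS. Cache (old->new): [H V]
  3. access J: MISS. Cache (old->new): [H V J]
  4. access O: MISS. Cache (old->new): [H V J O]
  5. access O: HIT. Cache (old->new): [H V J O]
  6. access V: HIT. Cache (old->new): [H V J O]
  7. access O: HIT. Cache (old->new): [H V J O]
  8. access H: HIT. Cache (old->new): [H V J O]
  9. access W: MISS. Cache (old->new): [H V J O W]
  10. access O: HIT. Cache (old->new): [H V J O W]
  11. access O: HIT. Cache (old->new): [H V J O W]
  12. access V: HIT. Cache (old->new): [H V J O W]
  13. access Y: MISS, evict H. Cache (old->new): [V J O W Y]
  14. access W: HIT. Cache (old->new): [V J O W Y]
  15. access O: HIT. Cache (old->new): [V J O W Y]
  16. access V: HIT. Cache (old->new): [V J O W Y]
Total: 10 hits, 6 misses, 1 evictions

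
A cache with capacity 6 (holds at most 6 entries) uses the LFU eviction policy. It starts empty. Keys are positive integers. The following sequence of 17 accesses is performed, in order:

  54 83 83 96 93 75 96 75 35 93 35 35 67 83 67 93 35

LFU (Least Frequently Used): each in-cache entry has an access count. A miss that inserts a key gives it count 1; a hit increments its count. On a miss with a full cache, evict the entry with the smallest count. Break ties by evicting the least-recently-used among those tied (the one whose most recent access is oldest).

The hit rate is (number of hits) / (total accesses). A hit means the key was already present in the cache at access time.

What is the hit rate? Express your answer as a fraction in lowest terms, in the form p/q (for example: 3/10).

LFU simulation (capacity=6):
  1. access 54: MISS. Cache: [54(c=1)]
  2. access 83: MISS. Cache: [54(c=1) 83(c=1)]
  3. access 83: HIT, count now 2. Cache: [54(c=1) 83(c=2)]
  4. access 96: MISS. Cache: [54(c=1) 96(c=1) 83(c=2)]
  5. access 93: MISS. Cache: [54(c=1) 96(c=1) 93(c=1) 83(c=2)]
  6. access 75: MISS. Cache: [54(c=1) 96(c=1) 93(c=1) 75(c=1) 83(c=2)]
  7. access 96: HIT, count now 2. Cache: [54(c=1) 93(c=1) 75(c=1) 83(c=2) 96(c=2)]
  8. access 75: HIT, count now 2. Cache: [54(c=1) 93(c=1) 83(c=2) 96(c=2) 75(c=2)]
  9. access 35: MISS. Cache: [54(c=1) 93(c=1) 35(c=1) 83(c=2) 96(c=2) 75(c=2)]
  10. access 93: HIT, count now 2. Cache: [54(c=1) 35(c=1) 83(c=2) 96(c=2) 75(c=2) 93(c=2)]
  11. access 35: HIT, count now 2. Cache: [54(c=1) 83(c=2) 96(c=2) 75(c=2) 93(c=2) 35(c=2)]
  12. access 35: HIT, count now 3. Cache: [54(c=1) 83(c=2) 96(c=2) 75(c=2) 93(c=2) 35(c=3)]
  13. access 67: MISS, evict 54(c=1). Cache: [67(c=1) 83(c=2) 96(c=2) 75(c=2) 93(c=2) 35(c=3)]
  14. access 83: HIT, count now 3. Cache: [67(c=1) 96(c=2) 75(c=2) 93(c=2) 35(c=3) 83(c=3)]
  15. access 67: HIT, count now 2. Cache: [96(c=2) 75(c=2) 93(c=2) 67(c=2) 35(c=3) 83(c=3)]
  16. access 93: HIT, count now 3. Cache: [96(c=2) 75(c=2) 67(c=2) 35(c=3) 83(c=3) 93(c=3)]
  17. access 35: HIT, count now 4. Cache: [96(c=2) 75(c=2) 67(c=2) 83(c=3) 93(c=3) 35(c=4)]
Total: 10 hits, 7 misses, 1 evictions

Hit rate = 10/17

Answer: 10/17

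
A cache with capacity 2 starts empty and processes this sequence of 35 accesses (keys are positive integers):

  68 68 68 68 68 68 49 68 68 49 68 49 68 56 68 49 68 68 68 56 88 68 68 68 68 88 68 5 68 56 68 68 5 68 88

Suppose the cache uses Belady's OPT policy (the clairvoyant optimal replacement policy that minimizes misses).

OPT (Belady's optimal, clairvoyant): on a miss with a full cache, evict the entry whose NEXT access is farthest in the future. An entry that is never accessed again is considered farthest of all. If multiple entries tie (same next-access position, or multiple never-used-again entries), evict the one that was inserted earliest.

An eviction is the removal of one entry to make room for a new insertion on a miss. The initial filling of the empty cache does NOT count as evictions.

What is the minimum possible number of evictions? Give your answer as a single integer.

Answer: 8

Derivation:
OPT (Belady) simulation (capacity=2):
  1. access 68: MISS. Cache: [68]
  2. access 68: HIT. Next use of 68: step 3. Cache: [68]
  3. access 68: HIT. Next use of 68: step 4. Cache: [68]
  4. access 68: HIT. Next use of 68: step 5. Cache: [68]
  5. access 68: HIT. Next use of 68: step 6. Cache: [68]
  6. access 68: HIT. Next use of 68: step 8. Cache: [68]
  7. access 49: MISS. Cache: [68 49]
  8. access 68: HIT. Next use of 68: step 9. Cache: [68 49]
  9. access 68: HIT. Next use of 68: step 11. Cache: [68 49]
  10. access 49: HIT. Next use of 49: step 12. Cache: [68 49]
  11. access 68: HIT. Next use of 68: step 13. Cache: [68 49]
  12. access 49: HIT. Next use of 49: step 16. Cache: [68 49]
  13. access 68: HIT. Next use of 68: step 15. Cache: [68 49]
  14. access 56: MISS, evict 49 (next use: step 16). Cache: [68 56]
  15. access 68: HIT. Next use of 68: step 17. Cache: [68 56]
  16. access 49: MISS, evict 56 (next use: step 20). Cache: [68 49]
  17. access 68: HIT. Next use of 68: step 18. Cache: [68 49]
  18. access 68: HIT. Next use of 68: step 19. Cache: [68 49]
  19. access 68: HIT. Next use of 68: step 22. Cache: [68 49]
  20. access 56: MISS, evict 49 (next use: never). Cache: [68 56]
  21. access 88: MISS, evict 56 (next use: step 30). Cache: [68 88]
  22. access 68: HIT. Next use of 68: step 23. Cache: [68 88]
  23. access 68: HIT. Next use of 68: step 24. Cache: [68 88]
  24. access 68: HIT. Next use of 68: step 25. Cache: [68 88]
  25. access 68: HIT. Next use of 68: step 27. Cache: [68 88]
  26. access 88: HIT. Next use of 88: step 35. Cache: [68 88]
  27. access 68: HIT. Next use of 68: step 29. Cache: [68 88]
  28. access 5: MISS, evict 88 (next use: step 35). Cache: [68 5]
  29. access 68: HIT. Next use of 68: step 31. Cache: [68 5]
  30. access 56: MISS, evict 5 (next use: step 33). Cache: [68 56]
  31. access 68: HIT. Next use of 68: step 32. Cache: [68 56]
  32. access 68: HIT. Next use of 68: step 34. Cache: [68 56]
  33. access 5: MISS, evict 56 (next use: never). Cache: [68 5]
  34. access 68: HIT. Next use of 68: never. Cache: [68 5]
  35. access 88: MISS, evict 68 (next use: never). Cache: [5 88]
Total: 25 hits, 10 misses, 8 evictions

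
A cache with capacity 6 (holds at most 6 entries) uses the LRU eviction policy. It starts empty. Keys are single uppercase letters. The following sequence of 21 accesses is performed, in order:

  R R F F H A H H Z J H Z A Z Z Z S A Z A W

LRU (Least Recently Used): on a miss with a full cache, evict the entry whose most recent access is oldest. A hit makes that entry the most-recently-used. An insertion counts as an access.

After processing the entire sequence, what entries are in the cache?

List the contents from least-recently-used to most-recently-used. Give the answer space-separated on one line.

Answer: J H S Z A W

Derivation:
LRU simulation (capacity=6):
  1. access R: MISS. Cache (LRU->MRU): [R]
  2. access R: HIT. Cache (LRU->MRU): [R]
  3. access F: MISS. Cache (LRU->MRU): [R F]
  4. access F: HIT. Cache (LRU->MRU): [R F]
  5. access H: MISS. Cache (LRU->MRU): [R F H]
  6. access A: MISS. Cache (LRU->MRU): [R F H A]
  7. access H: HIT. Cache (LRU->MRU): [R F A H]
  8. access H: HIT. Cache (LRU->MRU): [R F A H]
  9. access Z: MISS. Cache (LRU->MRU): [R F A H Z]
  10. access J: MISS. Cache (LRU->MRU): [R F A H Z J]
  11. access H: HIT. Cache (LRU->MRU): [R F A Z J H]
  12. access Z: HIT. Cache (LRU->MRU): [R F A J H Z]
  13. access A: HIT. Cache (LRU->MRU): [R F J H Z A]
  14. access Z: HIT. Cache (LRU->MRU): [R F J H A Z]
  15. access Z: HIT. Cache (LRU->MRU): [R F J H A Z]
  16. access Z: HIT. Cache (LRU->MRU): [R F J H A Z]
  17. access S: MISS, evict R. Cache (LRU->MRU): [F J H A Z S]
  18. access A: HIT. Cache (LRU->MRU): [F J H Z S A]
  19. access Z: HIT. Cache (LRU->MRU): [F J H S A Z]
  20. access A: HIT. Cache (LRU->MRU): [F J H S Z A]
  21. access W: MISS, evict F. Cache (LRU->MRU): [J H S Z A W]
Total: 13 hits, 8 misses, 2 evictions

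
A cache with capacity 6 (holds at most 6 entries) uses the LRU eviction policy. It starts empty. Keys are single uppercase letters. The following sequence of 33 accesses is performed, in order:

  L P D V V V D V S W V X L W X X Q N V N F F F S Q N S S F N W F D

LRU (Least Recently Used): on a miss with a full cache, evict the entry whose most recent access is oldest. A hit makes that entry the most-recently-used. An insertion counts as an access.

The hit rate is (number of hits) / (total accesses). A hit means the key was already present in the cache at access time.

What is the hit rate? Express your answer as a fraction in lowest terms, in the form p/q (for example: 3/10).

LRU simulation (capacity=6):
  1. access L: MISS. Cache (LRU->MRU): [L]
  2. access P: MISS. Cache (LRU->MRU): [L P]
  3. access D: MISS. Cache (LRU->MRU): [L P D]
  4. access V: MISS. Cache (LRU->MRU): [L P D V]
  5. access V: HIT. Cache (LRU->MRU): [L P D V]
  6. access V: HIT. Cache (LRU->MRU): [L P D V]
  7. access D: HIT. Cache (LRU->MRU): [L P V D]
  8. access V: HIT. Cache (LRU->MRU): [L P D V]
  9. access S: MISS. Cache (LRU->MRU): [L P D V S]
  10. access W: MISS. Cache (LRU->MRU): [L P D V S W]
  11. access V: HIT. Cache (LRU->MRU): [L P D S W V]
  12. access X: MISS, evict L. Cache (LRU->MRU): [P D S W V X]
  13. access L: MISS, evict P. Cache (LRU->MRU): [D S W V X L]
  14. access W: HIT. Cache (LRU->MRU): [D S V X L W]
  15. access X: HIT. Cache (LRU->MRU): [D S V L W X]
  16. access X: HIT. Cache (LRU->MRU): [D S V L W X]
  17. access Q: MISS, evict D. Cache (LRU->MRU): [S V L W X Q]
  18. access N: MISS, evict S. Cache (LRU->MRU): [V L W X Q N]
  19. access V: HIT. Cache (LRU->MRU): [L W X Q N V]
  20. access N: HIT. Cache (LRU->MRU): [L W X Q V N]
  21. access F: MISS, evict L. Cache (LRU->MRU): [W X Q V N F]
  22. access F: HIT. Cache (LRU->MRU): [W X Q V N F]
  23. access F: HIT. Cache (LRU->MRU): [W X Q V N F]
  24. access S: MISS, evict W. Cache (LRU->MRU): [X Q V N F S]
  25. access Q: HIT. Cache (LRU->MRU): [X V N F S Q]
  26. access N: HIT. Cache (LRU->MRU): [X V F S Q N]
  27. access S: HIT. Cache (LRU->MRU): [X V F Q N S]
  28. access S: HIT. Cache (LRU->MRU): [X V F Q N S]
  29. access F: HIT. Cache (LRU->MRU): [X V Q N S F]
  30. access N: HIT. Cache (LRU->MRU): [X V Q S F N]
  31. access W: MISS, evict X. Cache (LRU->MRU): [V Q S F N W]
  32. access F: HIT. Cache (LRU->MRU): [V Q S N W F]
  33. access D: MISS, evict V. Cache (LRU->MRU): [Q S N W F D]
Total: 19 hits, 14 misses, 8 evictions

Hit rate = 19/33

Answer: 19/33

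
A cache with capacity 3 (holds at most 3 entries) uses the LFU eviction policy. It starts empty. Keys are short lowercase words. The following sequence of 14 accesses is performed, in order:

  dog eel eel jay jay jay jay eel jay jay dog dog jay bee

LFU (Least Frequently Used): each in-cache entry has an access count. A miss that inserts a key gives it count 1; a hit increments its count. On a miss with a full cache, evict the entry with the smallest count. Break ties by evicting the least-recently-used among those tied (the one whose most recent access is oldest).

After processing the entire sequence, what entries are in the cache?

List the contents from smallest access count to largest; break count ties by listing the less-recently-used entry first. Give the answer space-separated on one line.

LFU simulation (capacity=3):
  1. access dog: MISS. Cache: [dog(c=1)]
  2. access eel: MISS. Cache: [dog(c=1) eel(c=1)]
  3. access eel: HIT, count now 2. Cache: [dog(c=1) eel(c=2)]
  4. access jay: MISS. Cache: [dog(c=1) jay(c=1) eel(c=2)]
  5. access jay: HIT, count now 2. Cache: [dog(c=1) eel(c=2) jay(c=2)]
  6. access jay: HIT, count now 3. Cache: [dog(c=1) eel(c=2) jay(c=3)]
  7. access jay: HIT, count now 4. Cache: [dog(c=1) eel(c=2) jay(c=4)]
  8. access eel: HIT, count now 3. Cache: [dog(c=1) eel(c=3) jay(c=4)]
  9. access jay: HIT, count now 5. Cache: [dog(c=1) eel(c=3) jay(c=5)]
  10. access jay: HIT, count now 6. Cache: [dog(c=1) eel(c=3) jay(c=6)]
  11. access dog: HIT, count now 2. Cache: [dog(c=2) eel(c=3) jay(c=6)]
  12. access dog: HIT, count now 3. Cache: [eel(c=3) dog(c=3) jay(c=6)]
  13. access jay: HIT, count now 7. Cache: [eel(c=3) dog(c=3) jay(c=7)]
  14. access bee: MISS, evict eel(c=3). Cache: [bee(c=1) dog(c=3) jay(c=7)]
Total: 10 hits, 4 misses, 1 evictions

Answer: bee dog jay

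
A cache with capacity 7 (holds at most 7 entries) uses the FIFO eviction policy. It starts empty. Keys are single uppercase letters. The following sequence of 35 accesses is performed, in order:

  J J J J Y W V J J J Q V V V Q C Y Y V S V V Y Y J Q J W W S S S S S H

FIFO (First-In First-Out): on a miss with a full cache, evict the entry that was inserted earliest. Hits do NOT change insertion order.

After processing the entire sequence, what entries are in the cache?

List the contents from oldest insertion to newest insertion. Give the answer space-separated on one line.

Answer: Y W V Q C S H

Derivation:
FIFO simulation (capacity=7):
  1. access J: MISS. Cache (old->new): [J]
  2. access J: HIT. Cache (old->new): [J]
  3. access J: HIT. Cache (old->new): [J]
  4. access J: HIT. Cache (old->new): [J]
  5. access Y: MISS. Cache (old->new): [J Y]
  6. access W: MISS. Cache (old->new): [J Y W]
  7. access V: MISS. Cache (old->new): [J Y W V]
  8. access J: HIT. Cache (old->new): [J Y W V]
  9. access J: HIT. Cache (old->new): [J Y W V]
  10. access J: HIT. Cache (old->new): [J Y W V]
  11. access Q: MISS. Cache (old->new): [J Y W V Q]
  12. access V: HIT. Cache (old->new): [J Y W V Q]
  13. access V: HIT. Cache (old->new): [J Y W V Q]
  14. access V: HIT. Cache (old->new): [J Y W V Q]
  15. access Q: HIT. Cache (old->new): [J Y W V Q]
  16. access C: MISS. Cache (old->new): [J Y W V Q C]
  17. access Y: HIT. Cache (old->new): [J Y W V Q C]
  18. access Y: HIT. Cache (old->new): [J Y W V Q C]
  19. access V: HIT. Cache (old->new): [J Y W V Q C]
  20. access S: MISS. Cache (old->new): [J Y W V Q C S]
  21. access V: HIT. Cache (old->new): [J Y W V Q C S]
  22. access V: HIT. Cache (old->new): [J Y W V Q C S]
  23. access Y: HIT. Cache (old->new): [J Y W V Q C S]
  24. access Y: HIT. Cache (old->new): [J Y W V Q C S]
  25. access J: HIT. Cache (old->new): [J Y W V Q C S]
  26. access Q: HIT. Cache (old->new): [J Y W V Q C S]
  27. access J: HIT. Cache (old->new): [J Y W V Q C S]
  28. access W: HIT. Cache (old->new): [J Y W V Q C S]
  29. access W: HIT. Cache (old->new): [J Y W V Q C S]
  30. access S: HIT. Cache (old->new): [J Y W V Q C S]
  31. access S: HIT. Cache (old->new): [J Y W V Q C S]
  32. access S: HIT. Cache (old->new): [J Y W V Q C S]
  33. access S: HIT. Cache (old->new): [J Y W V Q C S]
  34. access S: HIT. Cache (old->new): [J Y W V Q C S]
  35. access H: MISS, evict J. Cache (old->new): [Y W V Q C S H]
Total: 27 hits, 8 misses, 1 evictions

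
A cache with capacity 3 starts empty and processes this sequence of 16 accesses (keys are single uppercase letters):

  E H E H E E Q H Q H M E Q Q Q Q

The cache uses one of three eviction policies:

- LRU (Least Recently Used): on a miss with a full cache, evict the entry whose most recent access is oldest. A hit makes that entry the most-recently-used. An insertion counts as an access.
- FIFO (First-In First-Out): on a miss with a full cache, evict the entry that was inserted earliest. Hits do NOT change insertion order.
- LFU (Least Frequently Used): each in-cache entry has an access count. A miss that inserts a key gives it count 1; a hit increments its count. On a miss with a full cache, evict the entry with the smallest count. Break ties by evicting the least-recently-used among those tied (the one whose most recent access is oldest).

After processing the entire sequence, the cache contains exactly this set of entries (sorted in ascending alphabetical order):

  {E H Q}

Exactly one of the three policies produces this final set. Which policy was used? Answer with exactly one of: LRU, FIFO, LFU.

Simulating under each policy and comparing final sets:
  LRU: final set = {E M Q} -> differs
  FIFO: final set = {E M Q} -> differs
  LFU: final set = {E H Q} -> MATCHES target
Only LFU produces the target set.

Answer: LFU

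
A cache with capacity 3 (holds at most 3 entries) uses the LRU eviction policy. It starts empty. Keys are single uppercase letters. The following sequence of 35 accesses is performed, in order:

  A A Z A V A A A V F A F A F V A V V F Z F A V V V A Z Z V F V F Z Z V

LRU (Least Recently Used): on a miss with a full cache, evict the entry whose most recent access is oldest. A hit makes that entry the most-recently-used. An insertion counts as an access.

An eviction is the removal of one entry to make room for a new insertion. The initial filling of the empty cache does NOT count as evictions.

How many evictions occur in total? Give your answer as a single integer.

Answer: 6

Derivation:
LRU simulation (capacity=3):
  1. access A: MISS. Cache (LRU->MRU): [A]
  2. access A: HIT. Cache (LRU->MRU): [A]
  3. access Z: MISS. Cache (LRU->MRU): [A Z]
  4. access A: HIT. Cache (LRU->MRU): [Z A]
  5. access V: MISS. Cache (LRU->MRU): [Z A V]
  6. access A: HIT. Cache (LRU->MRU): [Z V A]
  7. access A: HIT. Cache (LRU->MRU): [Z V A]
  8. access A: HIT. Cache (LRU->MRU): [Z V A]
  9. access V: HIT. Cache (LRU->MRU): [Z A V]
  10. access F: MISS, evict Z. Cache (LRU->MRU): [A V F]
  11. access A: HIT. Cache (LRU->MRU): [V F A]
  12. access F: HIT. Cache (LRU->MRU): [V A F]
  13. access A: HIT. Cache (LRU->MRU): [V F A]
  14. access F: HIT. Cache (LRU->MRU): [V A F]
  15. access V: HIT. Cache (LRU->MRU): [A F V]
  16. access A: HIT. Cache (LRU->MRU): [F V A]
  17. access V: HIT. Cache (LRU->MRU): [F A V]
  18. access V: HIT. Cache (LRU->MRU): [F A V]
  19. access F: HIT. Cache (LRU->MRU): [A V F]
  20. access Z: MISS, evict A. Cache (LRU->MRU): [V F Z]
  21. access F: HIT. Cache (LRU->MRU): [V Z F]
  22. access A: MISS, evict V. Cache (LRU->MRU): [Z F A]
  23. access V: MISS, evict Z. Cache (LRU->MRU): [F A V]
  24. access V: HIT. Cache (LRU->MRU): [F A V]
  25. access V: HIT. Cache (LRU->MRU): [F A V]
  26. access A: HIT. Cache (LRU->MRU): [F V A]
  27. access Z: MISS, evict F. Cache (LRU->MRU): [V A Z]
  28. access Z: HIT. Cache (LRU->MRU): [V A Z]
  29. access V: HIT. Cache (LRU->MRU): [A Z V]
  30. access F: MISS, evict A. Cache (LRU->MRU): [Z V F]
  31. access V: HIT. Cache (LRU->MRU): [Z F V]
  32. access F: HIT. Cache (LRU->MRU): [Z V F]
  33. access Z: HIT. Cache (LRU->MRU): [V F Z]
  34. access Z: HIT. Cache (LRU->MRU): [V F Z]
  35. access V: HIT. Cache (LRU->MRU): [F Z V]
Total: 26 hits, 9 misses, 6 evictions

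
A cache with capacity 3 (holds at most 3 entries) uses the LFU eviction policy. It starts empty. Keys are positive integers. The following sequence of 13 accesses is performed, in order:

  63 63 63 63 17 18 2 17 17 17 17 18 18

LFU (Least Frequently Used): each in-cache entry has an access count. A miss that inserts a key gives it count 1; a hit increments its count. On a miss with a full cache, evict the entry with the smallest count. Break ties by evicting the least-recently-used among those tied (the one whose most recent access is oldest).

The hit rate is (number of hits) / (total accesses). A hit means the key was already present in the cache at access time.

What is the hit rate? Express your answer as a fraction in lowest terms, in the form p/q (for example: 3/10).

LFU simulation (capacity=3):
  1. access 63: MISS. Cache: [63(c=1)]
  2. access 63: HIT, count now 2. Cache: [63(c=2)]
  3. access 63: HIT, count now 3. Cache: [63(c=3)]
  4. access 63: HIT, count now 4. Cache: [63(c=4)]
  5. access 17: MISS. Cache: [17(c=1) 63(c=4)]
  6. access 18: MISS. Cache: [17(c=1) 18(c=1) 63(c=4)]
  7. access 2: MISS, evict 17(c=1). Cache: [18(c=1) 2(c=1) 63(c=4)]
  8. access 17: MISS, evict 18(c=1). Cache: [2(c=1) 17(c=1) 63(c=4)]
  9. access 17: HIT, count now 2. Cache: [2(c=1) 17(c=2) 63(c=4)]
  10. access 17: HIT, count now 3. Cache: [2(c=1) 17(c=3) 63(c=4)]
  11. access 17: HIT, count now 4. Cache: [2(c=1) 63(c=4) 17(c=4)]
  12. access 18: MISS, evict 2(c=1). Cache: [18(c=1) 63(c=4) 17(c=4)]
  13. access 18: HIT, count now 2. Cache: [18(c=2) 63(c=4) 17(c=4)]
Total: 7 hits, 6 misses, 3 evictions

Hit rate = 7/13

Answer: 7/13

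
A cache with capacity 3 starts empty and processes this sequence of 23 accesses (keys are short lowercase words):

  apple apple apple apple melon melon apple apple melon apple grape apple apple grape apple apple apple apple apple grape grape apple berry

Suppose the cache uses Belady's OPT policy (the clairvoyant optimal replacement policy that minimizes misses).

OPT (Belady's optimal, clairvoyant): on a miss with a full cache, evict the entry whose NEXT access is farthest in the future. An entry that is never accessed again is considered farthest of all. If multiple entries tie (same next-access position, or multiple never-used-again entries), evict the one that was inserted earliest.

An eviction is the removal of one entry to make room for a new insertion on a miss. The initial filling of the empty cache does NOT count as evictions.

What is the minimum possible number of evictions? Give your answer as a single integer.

Answer: 1

Derivation:
OPT (Belady) simulation (capacity=3):
  1. access apple: MISS. Cache: [apple]
  2. access apple: HIT. Next use of apple: step 3. Cache: [apple]
  3. access apple: HIT. Next use of apple: step 4. Cache: [apple]
  4. access apple: HIT. Next use of apple: step 7. Cache: [apple]
  5. access melon: MISS. Cache: [apple melon]
  6. access melon: HIT. Next use of melon: step 9. Cache: [apple melon]
  7. access apple: HIT. Next use of apple: step 8. Cache: [apple melon]
  8. access apple: HIT. Next use of apple: step 10. Cache: [apple melon]
  9. access melon: HIT. Next use of melon: never. Cache: [apple melon]
  10. access apple: HIT. Next use of apple: step 12. Cache: [apple melon]
  11. access grape: MISS. Cache: [apple melon grape]
  12. access apple: HIT. Next use of apple: step 13. Cache: [apple melon grape]
  13. access apple: HIT. Next use of apple: step 15. Cache: [apple melon grape]
  14. access grape: HIT. Next use of grape: step 20. Cache: [apple melon grape]
  15. access apple: HIT. Next use of apple: step 16. Cache: [apple melon grape]
  16. access apple: HIT. Next use of apple: step 17. Cache: [apple melon grape]
  17. access apple: HIT. Next use of apple: step 18. Cache: [apple melon grape]
  18. access apple: HIT. Next use of apple: step 19. Cache: [apple melon grape]
  19. access apple: HIT. Next use of apple: step 22. Cache: [apple melon grape]
  20. access grape: HIT. Next use of grape: step 21. Cache: [apple melon grape]
  21. access grape: HIT. Next use of grape: never. Cache: [apple melon grape]
  22. access apple: HIT. Next use of apple: never. Cache: [apple melon grape]
  23. access berry: MISS, evict apple (next use: never). Cache: [melon grape berry]
Total: 19 hits, 4 misses, 1 evictions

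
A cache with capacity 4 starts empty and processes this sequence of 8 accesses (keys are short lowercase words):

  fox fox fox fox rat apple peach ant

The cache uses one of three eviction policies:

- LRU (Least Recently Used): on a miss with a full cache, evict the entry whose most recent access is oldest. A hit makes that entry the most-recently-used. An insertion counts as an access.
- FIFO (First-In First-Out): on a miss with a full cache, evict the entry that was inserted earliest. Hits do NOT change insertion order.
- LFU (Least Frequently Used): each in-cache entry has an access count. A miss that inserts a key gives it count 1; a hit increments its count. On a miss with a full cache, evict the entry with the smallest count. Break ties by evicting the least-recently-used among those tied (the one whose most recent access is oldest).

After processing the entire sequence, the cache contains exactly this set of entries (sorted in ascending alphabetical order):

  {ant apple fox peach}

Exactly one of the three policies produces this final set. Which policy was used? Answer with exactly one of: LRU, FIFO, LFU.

Simulating under each policy and comparing final sets:
  LRU: final set = {ant apple peach rat} -> differs
  FIFO: final set = {ant apple peach rat} -> differs
  LFU: final set = {ant apple fox peach} -> MATCHES target
Only LFU produces the target set.

Answer: LFU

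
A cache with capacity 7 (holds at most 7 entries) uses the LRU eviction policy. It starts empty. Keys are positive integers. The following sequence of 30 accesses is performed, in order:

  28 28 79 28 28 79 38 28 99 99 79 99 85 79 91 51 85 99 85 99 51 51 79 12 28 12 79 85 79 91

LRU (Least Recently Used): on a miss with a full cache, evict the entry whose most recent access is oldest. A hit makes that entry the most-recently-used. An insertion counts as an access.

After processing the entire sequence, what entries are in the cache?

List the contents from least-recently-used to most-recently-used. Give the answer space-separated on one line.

Answer: 99 51 28 12 85 79 91

Derivation:
LRU simulation (capacity=7):
  1. access 28: MISS. Cache (LRU->MRU): [28]
  2. access 28: HIT. Cache (LRU->MRU): [28]
  3. access 79: MISS. Cache (LRU->MRU): [28 79]
  4. access 28: HIT. Cache (LRU->MRU): [79 28]
  5. access 28: HIT. Cache (LRU->MRU): [79 28]
  6. access 79: HIT. Cache (LRU->MRU): [28 79]
  7. access 38: MISS. Cache (LRU->MRU): [28 79 38]
  8. access 28: HIT. Cache (LRU->MRU): [79 38 28]
  9. access 99: MISS. Cache (LRU->MRU): [79 38 28 99]
  10. access 99: HIT. Cache (LRU->MRU): [79 38 28 99]
  11. access 79: HIT. Cache (LRU->MRU): [38 28 99 79]
  12. access 99: HIT. Cache (LRU->MRU): [38 28 79 99]
  13. access 85: MISS. Cache (LRU->MRU): [38 28 79 99 85]
  14. access 79: HIT. Cache (LRU->MRU): [38 28 99 85 79]
  15. access 91: MISS. Cache (LRU->MRU): [38 28 99 85 79 91]
  16. access 51: MISS. Cache (LRU->MRU): [38 28 99 85 79 91 51]
  17. access 85: HIT. Cache (LRU->MRU): [38 28 99 79 91 51 85]
  18. access 99: HIT. Cache (LRU->MRU): [38 28 79 91 51 85 99]
  19. access 85: HIT. Cache (LRU->MRU): [38 28 79 91 51 99 85]
  20. access 99: HIT. Cache (LRU->MRU): [38 28 79 91 51 85 99]
  21. access 51: HIT. Cache (LRU->MRU): [38 28 79 91 85 99 51]
  22. access 51: HIT. Cache (LRU->MRU): [38 28 79 91 85 99 51]
  23. access 79: HIT. Cache (LRU->MRU): [38 28 91 85 99 51 79]
  24. access 12: MISS, evict 38. Cache (LRU->MRU): [28 91 85 99 51 79 12]
  25. access 28: HIT. Cache (LRU->MRU): [91 85 99 51 79 12 28]
  26. access 12: HIT. Cache (LRU->MRU): [91 85 99 51 79 28 12]
  27. access 79: HIT. Cache (LRU->MRU): [91 85 99 51 28 12 79]
  28. access 85: HIT. Cache (LRU->MRU): [91 99 51 28 12 79 85]
  29. access 79: HIT. Cache (LRU->MRU): [91 99 51 28 12 85 79]
  30. access 91: HIT. Cache (LRU->MRU): [99 51 28 12 85 79 91]
Total: 22 hits, 8 misses, 1 evictions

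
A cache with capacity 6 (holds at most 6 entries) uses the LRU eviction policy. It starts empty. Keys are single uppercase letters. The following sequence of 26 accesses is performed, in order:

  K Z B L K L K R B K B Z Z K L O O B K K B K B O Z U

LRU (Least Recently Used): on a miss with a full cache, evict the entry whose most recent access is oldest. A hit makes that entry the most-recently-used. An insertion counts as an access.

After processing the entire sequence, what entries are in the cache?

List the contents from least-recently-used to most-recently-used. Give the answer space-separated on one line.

LRU simulation (capacity=6):
  1. access K: MISS. Cache (LRU->MRU): [K]
  2. access Z: MISS. Cache (LRU->MRU): [K Z]
  3. access B: MISS. Cache (LRU->MRU): [K Z B]
  4. access L: MISS. Cache (LRU->MRU): [K Z B L]
  5. access K: HIT. Cache (LRU->MRU): [Z B L K]
  6. access L: HIT. Cache (LRU->MRU): [Z B K L]
  7. access K: HIT. Cache (LRU->MRU): [Z B L K]
  8. access R: MISS. Cache (LRU->MRU): [Z B L K R]
  9. access B: HIT. Cache (LRU->MRU): [Z L K R B]
  10. access K: HIT. Cache (LRU->MRU): [Z L R B K]
  11. access B: HIT. Cache (LRU->MRU): [Z L R K B]
  12. access Z: HIT. Cache (LRU->MRU): [L R K B Z]
  13. access Z: HIT. Cache (LRU->MRU): [L R K B Z]
  14. access K: HIT. Cache (LRU->MRU): [L R B Z K]
  15. access L: HIT. Cache (LRU->MRU): [R B Z K L]
  16. access O: MISS. Cache (LRU->MRU): [R B Z K L O]
  17. access O: HIT. Cache (LRU->MRU): [R B Z K L O]
  18. access B: HIT. Cache (LRU->MRU): [R Z K L O B]
  19. access K: HIT. Cache (LRU->MRU): [R Z L O B K]
  20. access K: HIT. Cache (LRU->MRU): [R Z L O B K]
  21. access B: HIT. Cache (LRU->MRU): [R Z L O K B]
  22. access K: HIT. Cache (LRU->MRU): [R Z L O B K]
  23. access B: HIT. Cache (LRU->MRU): [R Z L O K B]
  24. access O: HIT. Cache (LRU->MRU): [R Z L K B O]
  25. access Z: HIT. Cache (LRU->MRU): [R L K B O Z]
  26. access U: MISS, evict R. Cache (LRU->MRU): [L K B O Z U]
Total: 19 hits, 7 misses, 1 evictions

Answer: L K B O Z U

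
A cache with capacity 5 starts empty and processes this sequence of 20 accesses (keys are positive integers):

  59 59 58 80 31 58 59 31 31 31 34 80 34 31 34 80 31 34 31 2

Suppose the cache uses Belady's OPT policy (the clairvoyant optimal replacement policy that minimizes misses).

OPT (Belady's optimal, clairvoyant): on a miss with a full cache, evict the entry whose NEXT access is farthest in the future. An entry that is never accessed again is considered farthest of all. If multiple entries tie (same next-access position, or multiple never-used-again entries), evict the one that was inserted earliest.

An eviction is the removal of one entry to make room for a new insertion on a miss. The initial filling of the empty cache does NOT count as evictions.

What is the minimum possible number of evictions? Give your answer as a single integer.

Answer: 1

Derivation:
OPT (Belady) simulation (capacity=5):
  1. access 59: MISS. Cache: [59]
  2. access 59: HIT. Next use of 59: step 7. Cache: [59]
  3. access 58: MISS. Cache: [59 58]
  4. access 80: MISS. Cache: [59 58 80]
  5. access 31: MISS. Cache: [59 58 80 31]
  6. access 58: HIT. Next use of 58: never. Cache: [59 58 80 31]
  7. access 59: HIT. Next use of 59: never. Cache: [59 58 80 31]
  8. access 31: HIT. Next use of 31: step 9. Cache: [59 58 80 31]
  9. access 31: HIT. Next use of 31: step 10. Cache: [59 58 80 31]
  10. access 31: HIT. Next use of 31: step 14. Cache: [59 58 80 31]
  11. access 34: MISS. Cache: [59 58 80 31 34]
  12. access 80: HIT. Next use of 80: step 16. Cache: [59 58 80 31 34]
  13. access 34: HIT. Next use of 34: step 15. Cache: [59 58 80 31 34]
  14. access 31: HIT. Next use of 31: step 17. Cache: [59 58 80 31 34]
  15. access 34: HIT. Next use of 34: step 18. Cache: [59 58 80 31 34]
  16. access 80: HIT. Next use of 80: never. Cache: [59 58 80 31 34]
  17. access 31: HIT. Next use of 31: step 19. Cache: [59 58 80 31 34]
  18. access 34: HIT. Next use of 34: never. Cache: [59 58 80 31 34]
  19. access 31: HIT. Next use of 31: never. Cache: [59 58 80 31 34]
  20. access 2: MISS, evict 59 (next use: never). Cache: [58 80 31 34 2]
Total: 14 hits, 6 misses, 1 evictions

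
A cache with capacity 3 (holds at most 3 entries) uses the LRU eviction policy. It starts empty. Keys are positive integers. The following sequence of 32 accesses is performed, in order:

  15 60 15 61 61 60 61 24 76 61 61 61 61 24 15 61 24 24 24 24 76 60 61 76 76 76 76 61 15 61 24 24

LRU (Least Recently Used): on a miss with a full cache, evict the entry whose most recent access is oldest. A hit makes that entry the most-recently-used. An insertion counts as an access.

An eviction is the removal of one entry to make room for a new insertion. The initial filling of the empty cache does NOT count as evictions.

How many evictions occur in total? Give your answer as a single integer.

Answer: 8

Derivation:
LRU simulation (capacity=3):
  1. access 15: MISS. Cache (LRU->MRU): [15]
  2. access 60: MISS. Cache (LRU->MRU): [15 60]
  3. access 15: HIT. Cache (LRU->MRU): [60 15]
  4. access 61: MISS. Cache (LRU->MRU): [60 15 61]
  5. access 61: HIT. Cache (LRU->MRU): [60 15 61]
  6. access 60: HIT. Cache (LRU->MRU): [15 61 60]
  7. access 61: HIT. Cache (LRU->MRU): [15 60 61]
  8. access 24: MISS, evict 15. Cache (LRU->MRU): [60 61 24]
  9. access 76: MISS, evict 60. Cache (LRU->MRU): [61 24 76]
  10. access 61: HIT. Cache (LRU->MRU): [24 76 61]
  11. access 61: HIT. Cache (LRU->MRU): [24 76 61]
  12. access 61: HIT. Cache (LRU->MRU): [24 76 61]
  13. access 61: HIT. Cache (LRU->MRU): [24 76 61]
  14. access 24: HIT. Cache (LRU->MRU): [76 61 24]
  15. access 15: MISS, evict 76. Cache (LRU->MRU): [61 24 15]
  16. access 61: HIT. Cache (LRU->MRU): [24 15 61]
  17. access 24: HIT. Cache (LRU->MRU): [15 61 24]
  18. access 24: HIT. Cache (LRU->MRU): [15 61 24]
  19. access 24: HIT. Cache (LRU->MRU): [15 61 24]
  20. access 24: HIT. Cache (LRU->MRU): [15 61 24]
  21. access 76: MISS, evict 15. Cache (LRU->MRU): [61 24 76]
  22. access 60: MISS, evict 61. Cache (LRU->MRU): [24 76 60]
  23. access 61: MISS, evict 24. Cache (LRU->MRU): [76 60 61]
  24. access 76: HIT. Cache (LRU->MRU): [60 61 76]
  25. access 76: HIT. Cache (LRU->MRU): [60 61 76]
  26. access 76: HIT. Cache (LRU->MRU): [60 61 76]
  27. access 76: HIT. Cache (LRU->MRU): [60 61 76]
  28. access 61: HIT. Cache (LRU->MRU): [60 76 61]
  29. access 15: MISS, evict 60. Cache (LRU->MRU): [76 61 15]
  30. access 61: HIT. Cache (LRU->MRU): [76 15 61]
  31. access 24: MISS, evict 76. Cache (LRU->MRU): [15 61 24]
  32. access 24: HIT. Cache (LRU->MRU): [15 61 24]
Total: 21 hits, 11 misses, 8 evictions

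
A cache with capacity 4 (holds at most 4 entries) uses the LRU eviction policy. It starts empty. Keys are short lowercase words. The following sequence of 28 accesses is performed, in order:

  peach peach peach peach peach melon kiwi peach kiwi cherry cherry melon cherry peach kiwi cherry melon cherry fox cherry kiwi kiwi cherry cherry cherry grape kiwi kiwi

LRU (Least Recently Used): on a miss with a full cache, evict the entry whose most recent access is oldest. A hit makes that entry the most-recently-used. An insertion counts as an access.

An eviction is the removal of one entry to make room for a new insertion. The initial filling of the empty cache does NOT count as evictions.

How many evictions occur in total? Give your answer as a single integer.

Answer: 2

Derivation:
LRU simulation (capacity=4):
  1. access peach: MISS. Cache (LRU->MRU): [peach]
  2. access peach: HIT. Cache (LRU->MRU): [peach]
  3. access peach: HIT. Cache (LRU->MRU): [peach]
  4. access peach: HIT. Cache (LRU->MRU): [peach]
  5. access peach: HIT. Cache (LRU->MRU): [peach]
  6. access melon: MISS. Cache (LRU->MRU): [peach melon]
  7. access kiwi: MISS. Cache (LRU->MRU): [peach melon kiwi]
  8. access peach: HIT. Cache (LRU->MRU): [melon kiwi peach]
  9. access kiwi: HIT. Cache (LRU->MRU): [melon peach kiwi]
  10. access cherry: MISS. Cache (LRU->MRU): [melon peach kiwi cherry]
  11. access cherry: HIT. Cache (LRU->MRU): [melon peach kiwi cherry]
  12. access melon: HIT. Cache (LRU->MRU): [peach kiwi cherry melon]
  13. access cherry: HIT. Cache (LRU->MRU): [peach kiwi melon cherry]
  14. access peach: HIT. Cache (LRU->MRU): [kiwi melon cherry peach]
  15. access kiwi: HIT. Cache (LRU->MRU): [melon cherry peach kiwi]
  16. access cherry: HIT. Cache (LRU->MRU): [melon peach kiwi cherry]
  17. access melon: HIT. Cache (LRU->MRU): [peach kiwi cherry melon]
  18. access cherry: HIT. Cache (LRU->MRU): [peach kiwi melon cherry]
  19. access fox: MISS, evict peach. Cache (LRU->MRU): [kiwi melon cherry fox]
  20. access cherry: HIT. Cache (LRU->MRU): [kiwi melon fox cherry]
  21. access kiwi: HIT. Cache (LRU->MRU): [melon fox cherry kiwi]
  22. access kiwi: HIT. Cache (LRU->MRU): [melon fox cherry kiwi]
  23. access cherry: HIT. Cache (LRU->MRU): [melon fox kiwi cherry]
  24. access cherry: HIT. Cache (LRU->MRU): [melon fox kiwi cherry]
  25. access cherry: HIT. Cache (LRU->MRU): [melon fox kiwi cherry]
  26. access grape: MISS, evict melon. Cache (LRU->MRU): [fox kiwi cherry grape]
  27. access kiwi: HIT. Cache (LRU->MRU): [fox cherry grape kiwi]
  28. access kiwi: HIT. Cache (LRU->MRU): [fox cherry grape kiwi]
Total: 22 hits, 6 misses, 2 evictions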